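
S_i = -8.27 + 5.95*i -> [-8.27, -2.32, 3.63, 9.58, 15.53]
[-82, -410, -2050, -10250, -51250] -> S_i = -82*5^i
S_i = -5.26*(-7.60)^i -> [-5.26, 39.98, -303.82, 2309.01, -17548.5]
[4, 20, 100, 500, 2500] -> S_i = 4*5^i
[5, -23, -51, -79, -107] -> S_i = 5 + -28*i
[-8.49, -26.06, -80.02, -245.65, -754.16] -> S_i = -8.49*3.07^i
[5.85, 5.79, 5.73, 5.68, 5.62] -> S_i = 5.85*0.99^i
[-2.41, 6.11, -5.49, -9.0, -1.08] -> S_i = Random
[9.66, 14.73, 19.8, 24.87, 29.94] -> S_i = 9.66 + 5.07*i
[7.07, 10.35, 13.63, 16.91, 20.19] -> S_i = 7.07 + 3.28*i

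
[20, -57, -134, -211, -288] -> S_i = 20 + -77*i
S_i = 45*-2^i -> [45, -90, 180, -360, 720]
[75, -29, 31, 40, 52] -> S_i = Random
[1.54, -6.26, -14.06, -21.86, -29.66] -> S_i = 1.54 + -7.80*i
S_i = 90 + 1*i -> [90, 91, 92, 93, 94]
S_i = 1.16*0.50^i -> [1.16, 0.58, 0.29, 0.14, 0.07]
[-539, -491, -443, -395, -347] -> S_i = -539 + 48*i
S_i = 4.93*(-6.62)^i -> [4.93, -32.64, 216.05, -1430.28, 9468.45]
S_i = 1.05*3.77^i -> [1.05, 3.96, 14.92, 56.26, 212.11]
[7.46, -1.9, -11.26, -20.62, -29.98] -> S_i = 7.46 + -9.36*i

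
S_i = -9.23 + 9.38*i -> [-9.23, 0.15, 9.53, 18.91, 28.29]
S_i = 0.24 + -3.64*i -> [0.24, -3.4, -7.04, -10.68, -14.32]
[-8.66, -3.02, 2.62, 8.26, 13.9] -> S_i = -8.66 + 5.64*i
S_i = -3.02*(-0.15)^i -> [-3.02, 0.45, -0.07, 0.01, -0.0]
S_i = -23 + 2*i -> [-23, -21, -19, -17, -15]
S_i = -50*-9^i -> [-50, 450, -4050, 36450, -328050]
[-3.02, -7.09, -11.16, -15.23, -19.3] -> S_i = -3.02 + -4.07*i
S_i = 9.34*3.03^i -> [9.34, 28.3, 85.75, 259.82, 787.26]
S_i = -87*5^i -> [-87, -435, -2175, -10875, -54375]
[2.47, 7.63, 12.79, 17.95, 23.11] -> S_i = 2.47 + 5.16*i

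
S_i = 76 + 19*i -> [76, 95, 114, 133, 152]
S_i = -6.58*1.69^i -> [-6.58, -11.12, -18.79, -31.76, -53.68]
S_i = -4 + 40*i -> [-4, 36, 76, 116, 156]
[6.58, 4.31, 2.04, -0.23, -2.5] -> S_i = 6.58 + -2.27*i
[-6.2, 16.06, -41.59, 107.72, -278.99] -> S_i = -6.20*(-2.59)^i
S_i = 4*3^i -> [4, 12, 36, 108, 324]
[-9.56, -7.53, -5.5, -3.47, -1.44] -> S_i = -9.56 + 2.03*i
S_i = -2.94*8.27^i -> [-2.94, -24.31, -201.08, -1662.89, -13752.11]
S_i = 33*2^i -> [33, 66, 132, 264, 528]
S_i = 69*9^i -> [69, 621, 5589, 50301, 452709]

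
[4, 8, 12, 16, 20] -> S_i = 4 + 4*i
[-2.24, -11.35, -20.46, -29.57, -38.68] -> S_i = -2.24 + -9.11*i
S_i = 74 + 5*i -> [74, 79, 84, 89, 94]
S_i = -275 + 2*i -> [-275, -273, -271, -269, -267]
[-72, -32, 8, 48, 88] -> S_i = -72 + 40*i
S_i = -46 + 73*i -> [-46, 27, 100, 173, 246]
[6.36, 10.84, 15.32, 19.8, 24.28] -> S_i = 6.36 + 4.48*i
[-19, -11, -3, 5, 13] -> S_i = -19 + 8*i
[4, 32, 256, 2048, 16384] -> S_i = 4*8^i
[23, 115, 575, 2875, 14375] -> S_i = 23*5^i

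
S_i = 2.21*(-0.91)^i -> [2.21, -2.01, 1.83, -1.67, 1.52]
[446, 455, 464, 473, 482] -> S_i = 446 + 9*i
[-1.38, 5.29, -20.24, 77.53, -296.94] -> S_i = -1.38*(-3.83)^i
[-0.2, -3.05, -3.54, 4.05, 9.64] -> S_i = Random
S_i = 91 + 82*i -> [91, 173, 255, 337, 419]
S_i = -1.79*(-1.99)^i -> [-1.79, 3.56, -7.09, 14.11, -28.07]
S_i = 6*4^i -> [6, 24, 96, 384, 1536]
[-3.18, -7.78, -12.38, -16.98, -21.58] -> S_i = -3.18 + -4.60*i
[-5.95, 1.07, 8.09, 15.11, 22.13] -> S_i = -5.95 + 7.02*i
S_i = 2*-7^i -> [2, -14, 98, -686, 4802]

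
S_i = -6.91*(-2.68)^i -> [-6.91, 18.52, -49.63, 133.01, -356.47]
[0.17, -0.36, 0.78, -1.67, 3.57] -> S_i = 0.17*(-2.14)^i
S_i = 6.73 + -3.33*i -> [6.73, 3.4, 0.07, -3.26, -6.59]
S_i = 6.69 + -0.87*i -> [6.69, 5.82, 4.95, 4.08, 3.21]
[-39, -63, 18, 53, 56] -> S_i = Random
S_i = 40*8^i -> [40, 320, 2560, 20480, 163840]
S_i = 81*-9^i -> [81, -729, 6561, -59049, 531441]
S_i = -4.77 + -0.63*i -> [-4.77, -5.4, -6.03, -6.66, -7.29]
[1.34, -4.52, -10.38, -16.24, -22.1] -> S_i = 1.34 + -5.86*i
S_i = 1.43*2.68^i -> [1.43, 3.83, 10.27, 27.53, 73.77]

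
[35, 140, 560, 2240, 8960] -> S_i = 35*4^i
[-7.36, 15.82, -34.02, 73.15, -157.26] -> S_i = -7.36*(-2.15)^i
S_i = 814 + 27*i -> [814, 841, 868, 895, 922]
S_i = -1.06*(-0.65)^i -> [-1.06, 0.69, -0.45, 0.29, -0.19]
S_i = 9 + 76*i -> [9, 85, 161, 237, 313]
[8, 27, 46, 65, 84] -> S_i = 8 + 19*i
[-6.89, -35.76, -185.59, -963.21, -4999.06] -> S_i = -6.89*5.19^i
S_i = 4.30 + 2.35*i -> [4.3, 6.65, 9.0, 11.35, 13.7]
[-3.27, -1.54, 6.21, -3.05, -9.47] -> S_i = Random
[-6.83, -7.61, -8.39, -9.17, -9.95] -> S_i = -6.83 + -0.78*i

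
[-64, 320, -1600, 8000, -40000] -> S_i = -64*-5^i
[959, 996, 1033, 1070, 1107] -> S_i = 959 + 37*i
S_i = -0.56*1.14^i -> [-0.56, -0.64, -0.73, -0.83, -0.95]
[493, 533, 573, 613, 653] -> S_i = 493 + 40*i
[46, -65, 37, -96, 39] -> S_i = Random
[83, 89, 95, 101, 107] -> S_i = 83 + 6*i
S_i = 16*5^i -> [16, 80, 400, 2000, 10000]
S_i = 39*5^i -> [39, 195, 975, 4875, 24375]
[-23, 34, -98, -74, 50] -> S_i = Random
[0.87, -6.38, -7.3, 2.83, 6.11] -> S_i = Random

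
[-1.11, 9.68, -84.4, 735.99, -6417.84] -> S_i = -1.11*(-8.72)^i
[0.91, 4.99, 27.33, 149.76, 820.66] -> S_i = 0.91*5.48^i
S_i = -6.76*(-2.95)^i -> [-6.76, 19.94, -58.83, 173.55, -511.96]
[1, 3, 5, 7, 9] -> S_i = 1 + 2*i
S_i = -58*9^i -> [-58, -522, -4698, -42282, -380538]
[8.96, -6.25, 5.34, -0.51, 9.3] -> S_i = Random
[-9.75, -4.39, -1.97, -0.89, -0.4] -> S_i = -9.75*0.45^i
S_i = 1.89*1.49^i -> [1.89, 2.82, 4.2, 6.25, 9.32]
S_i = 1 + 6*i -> [1, 7, 13, 19, 25]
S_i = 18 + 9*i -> [18, 27, 36, 45, 54]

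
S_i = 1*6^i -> [1, 6, 36, 216, 1296]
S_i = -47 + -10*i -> [-47, -57, -67, -77, -87]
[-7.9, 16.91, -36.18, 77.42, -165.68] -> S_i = -7.90*(-2.14)^i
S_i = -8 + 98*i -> [-8, 90, 188, 286, 384]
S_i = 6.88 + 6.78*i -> [6.88, 13.66, 20.44, 27.22, 34.0]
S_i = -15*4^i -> [-15, -60, -240, -960, -3840]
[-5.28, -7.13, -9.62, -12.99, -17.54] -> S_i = -5.28*1.35^i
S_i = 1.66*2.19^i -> [1.66, 3.64, 7.96, 17.44, 38.18]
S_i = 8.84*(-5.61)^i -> [8.84, -49.59, 278.21, -1560.78, 8755.96]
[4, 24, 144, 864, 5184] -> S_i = 4*6^i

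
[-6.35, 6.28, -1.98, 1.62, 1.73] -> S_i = Random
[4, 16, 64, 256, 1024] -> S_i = 4*4^i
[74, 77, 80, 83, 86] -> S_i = 74 + 3*i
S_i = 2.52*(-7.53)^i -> [2.52, -18.98, 142.89, -1075.93, 8101.78]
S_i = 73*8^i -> [73, 584, 4672, 37376, 299008]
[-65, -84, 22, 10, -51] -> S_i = Random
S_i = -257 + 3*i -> [-257, -254, -251, -248, -245]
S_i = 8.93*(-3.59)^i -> [8.93, -32.06, 115.09, -413.18, 1483.3]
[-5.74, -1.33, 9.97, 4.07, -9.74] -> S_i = Random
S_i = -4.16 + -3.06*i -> [-4.16, -7.22, -10.28, -13.34, -16.4]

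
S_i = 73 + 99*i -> [73, 172, 271, 370, 469]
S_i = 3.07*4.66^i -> [3.07, 14.31, 66.67, 310.67, 1447.71]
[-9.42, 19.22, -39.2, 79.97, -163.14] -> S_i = -9.42*(-2.04)^i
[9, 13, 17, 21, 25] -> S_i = 9 + 4*i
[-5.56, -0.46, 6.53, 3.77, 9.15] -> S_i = Random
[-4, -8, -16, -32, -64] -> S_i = -4*2^i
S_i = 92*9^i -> [92, 828, 7452, 67068, 603612]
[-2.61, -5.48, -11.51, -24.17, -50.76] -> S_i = -2.61*2.10^i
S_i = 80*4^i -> [80, 320, 1280, 5120, 20480]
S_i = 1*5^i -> [1, 5, 25, 125, 625]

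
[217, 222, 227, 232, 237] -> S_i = 217 + 5*i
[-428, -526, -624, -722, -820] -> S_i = -428 + -98*i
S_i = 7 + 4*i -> [7, 11, 15, 19, 23]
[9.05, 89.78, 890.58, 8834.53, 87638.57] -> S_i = 9.05*9.92^i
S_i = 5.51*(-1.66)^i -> [5.51, -9.15, 15.18, -25.2, 41.84]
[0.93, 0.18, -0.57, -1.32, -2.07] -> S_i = 0.93 + -0.75*i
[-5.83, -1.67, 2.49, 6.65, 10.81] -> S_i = -5.83 + 4.16*i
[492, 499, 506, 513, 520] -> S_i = 492 + 7*i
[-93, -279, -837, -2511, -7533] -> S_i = -93*3^i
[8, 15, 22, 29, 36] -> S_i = 8 + 7*i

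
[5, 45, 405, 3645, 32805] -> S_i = 5*9^i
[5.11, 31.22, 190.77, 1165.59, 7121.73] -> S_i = 5.11*6.11^i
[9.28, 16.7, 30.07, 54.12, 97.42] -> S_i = 9.28*1.80^i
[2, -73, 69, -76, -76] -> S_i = Random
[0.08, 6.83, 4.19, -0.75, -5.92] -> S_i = Random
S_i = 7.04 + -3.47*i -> [7.04, 3.57, 0.1, -3.37, -6.84]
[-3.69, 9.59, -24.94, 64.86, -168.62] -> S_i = -3.69*(-2.60)^i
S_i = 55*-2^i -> [55, -110, 220, -440, 880]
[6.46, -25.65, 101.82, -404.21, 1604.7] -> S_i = 6.46*(-3.97)^i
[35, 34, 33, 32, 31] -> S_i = 35 + -1*i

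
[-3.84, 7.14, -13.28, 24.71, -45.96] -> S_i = -3.84*(-1.86)^i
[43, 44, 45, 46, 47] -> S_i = 43 + 1*i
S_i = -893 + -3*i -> [-893, -896, -899, -902, -905]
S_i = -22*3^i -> [-22, -66, -198, -594, -1782]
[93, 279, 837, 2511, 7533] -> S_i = 93*3^i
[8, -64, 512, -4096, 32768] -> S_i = 8*-8^i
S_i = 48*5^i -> [48, 240, 1200, 6000, 30000]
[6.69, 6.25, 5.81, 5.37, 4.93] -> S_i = 6.69 + -0.44*i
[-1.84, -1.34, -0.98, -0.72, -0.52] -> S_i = -1.84*0.73^i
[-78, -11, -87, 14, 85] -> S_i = Random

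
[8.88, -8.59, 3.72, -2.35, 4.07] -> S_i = Random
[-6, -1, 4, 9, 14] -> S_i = -6 + 5*i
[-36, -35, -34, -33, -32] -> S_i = -36 + 1*i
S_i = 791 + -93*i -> [791, 698, 605, 512, 419]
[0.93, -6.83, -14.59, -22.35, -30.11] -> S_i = 0.93 + -7.76*i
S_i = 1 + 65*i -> [1, 66, 131, 196, 261]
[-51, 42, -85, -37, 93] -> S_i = Random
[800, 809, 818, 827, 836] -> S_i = 800 + 9*i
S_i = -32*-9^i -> [-32, 288, -2592, 23328, -209952]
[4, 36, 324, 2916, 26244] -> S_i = 4*9^i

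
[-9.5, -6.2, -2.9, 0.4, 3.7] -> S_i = -9.50 + 3.30*i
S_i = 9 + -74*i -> [9, -65, -139, -213, -287]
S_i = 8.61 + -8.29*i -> [8.61, 0.32, -7.97, -16.26, -24.55]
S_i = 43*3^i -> [43, 129, 387, 1161, 3483]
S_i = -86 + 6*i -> [-86, -80, -74, -68, -62]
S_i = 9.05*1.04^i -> [9.05, 9.41, 9.79, 10.18, 10.59]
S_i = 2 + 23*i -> [2, 25, 48, 71, 94]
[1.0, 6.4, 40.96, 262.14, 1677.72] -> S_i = 1.00*6.40^i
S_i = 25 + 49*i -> [25, 74, 123, 172, 221]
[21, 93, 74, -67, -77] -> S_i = Random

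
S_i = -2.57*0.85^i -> [-2.57, -2.18, -1.86, -1.58, -1.34]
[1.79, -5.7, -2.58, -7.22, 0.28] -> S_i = Random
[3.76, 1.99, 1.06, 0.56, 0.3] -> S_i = 3.76*0.53^i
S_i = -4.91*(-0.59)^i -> [-4.91, 2.9, -1.71, 1.01, -0.59]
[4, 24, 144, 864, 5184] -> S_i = 4*6^i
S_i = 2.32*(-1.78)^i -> [2.32, -4.13, 7.35, -13.08, 23.29]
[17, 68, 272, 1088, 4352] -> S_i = 17*4^i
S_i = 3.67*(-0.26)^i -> [3.67, -0.95, 0.25, -0.06, 0.02]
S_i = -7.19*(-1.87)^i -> [-7.19, 13.45, -25.14, 47.02, -87.92]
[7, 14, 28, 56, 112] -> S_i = 7*2^i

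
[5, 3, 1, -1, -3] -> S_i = 5 + -2*i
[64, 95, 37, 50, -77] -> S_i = Random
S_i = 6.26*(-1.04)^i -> [6.26, -6.51, 6.77, -7.04, 7.32]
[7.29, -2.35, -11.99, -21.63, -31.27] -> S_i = 7.29 + -9.64*i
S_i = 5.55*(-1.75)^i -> [5.55, -9.71, 17.0, -29.74, 52.05]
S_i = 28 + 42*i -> [28, 70, 112, 154, 196]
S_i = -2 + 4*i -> [-2, 2, 6, 10, 14]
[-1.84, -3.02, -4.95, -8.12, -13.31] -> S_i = -1.84*1.64^i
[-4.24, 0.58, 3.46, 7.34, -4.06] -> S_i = Random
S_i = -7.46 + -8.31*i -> [-7.46, -15.77, -24.08, -32.39, -40.7]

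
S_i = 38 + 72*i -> [38, 110, 182, 254, 326]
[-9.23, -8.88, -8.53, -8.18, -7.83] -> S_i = -9.23 + 0.35*i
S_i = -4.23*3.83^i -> [-4.23, -16.2, -62.05, -237.65, -910.2]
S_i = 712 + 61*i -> [712, 773, 834, 895, 956]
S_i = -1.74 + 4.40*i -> [-1.74, 2.66, 7.06, 11.46, 15.86]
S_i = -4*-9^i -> [-4, 36, -324, 2916, -26244]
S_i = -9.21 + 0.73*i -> [-9.21, -8.48, -7.75, -7.02, -6.29]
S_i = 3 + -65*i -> [3, -62, -127, -192, -257]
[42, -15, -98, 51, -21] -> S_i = Random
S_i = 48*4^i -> [48, 192, 768, 3072, 12288]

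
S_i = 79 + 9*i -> [79, 88, 97, 106, 115]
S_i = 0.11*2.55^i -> [0.11, 0.28, 0.72, 1.82, 4.65]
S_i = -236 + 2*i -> [-236, -234, -232, -230, -228]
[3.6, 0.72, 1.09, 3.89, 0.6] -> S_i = Random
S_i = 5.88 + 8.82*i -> [5.88, 14.7, 23.52, 32.34, 41.16]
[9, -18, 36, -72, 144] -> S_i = 9*-2^i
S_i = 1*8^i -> [1, 8, 64, 512, 4096]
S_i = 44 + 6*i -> [44, 50, 56, 62, 68]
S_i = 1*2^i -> [1, 2, 4, 8, 16]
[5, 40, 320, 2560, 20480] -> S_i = 5*8^i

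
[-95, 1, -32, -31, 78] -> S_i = Random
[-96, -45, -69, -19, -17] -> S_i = Random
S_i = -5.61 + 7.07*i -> [-5.61, 1.46, 8.53, 15.6, 22.67]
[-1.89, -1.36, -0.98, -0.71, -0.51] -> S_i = -1.89*0.72^i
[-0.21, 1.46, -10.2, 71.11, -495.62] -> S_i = -0.21*(-6.97)^i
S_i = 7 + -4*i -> [7, 3, -1, -5, -9]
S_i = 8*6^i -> [8, 48, 288, 1728, 10368]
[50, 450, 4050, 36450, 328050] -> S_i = 50*9^i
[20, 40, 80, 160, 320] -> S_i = 20*2^i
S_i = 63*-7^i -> [63, -441, 3087, -21609, 151263]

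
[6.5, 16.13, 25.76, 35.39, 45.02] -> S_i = 6.50 + 9.63*i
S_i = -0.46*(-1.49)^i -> [-0.46, 0.69, -1.02, 1.52, -2.27]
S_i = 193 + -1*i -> [193, 192, 191, 190, 189]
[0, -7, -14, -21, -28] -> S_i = 0 + -7*i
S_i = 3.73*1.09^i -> [3.73, 4.07, 4.43, 4.83, 5.27]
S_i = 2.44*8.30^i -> [2.44, 20.25, 168.09, 1395.16, 11579.83]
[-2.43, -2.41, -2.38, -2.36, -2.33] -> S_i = -2.43*0.99^i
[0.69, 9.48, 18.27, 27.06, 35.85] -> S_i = 0.69 + 8.79*i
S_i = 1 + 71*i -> [1, 72, 143, 214, 285]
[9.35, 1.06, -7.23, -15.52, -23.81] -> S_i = 9.35 + -8.29*i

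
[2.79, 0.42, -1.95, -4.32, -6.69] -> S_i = 2.79 + -2.37*i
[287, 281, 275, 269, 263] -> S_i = 287 + -6*i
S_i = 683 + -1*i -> [683, 682, 681, 680, 679]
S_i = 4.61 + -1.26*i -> [4.61, 3.35, 2.09, 0.83, -0.43]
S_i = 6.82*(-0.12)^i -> [6.82, -0.82, 0.1, -0.01, 0.0]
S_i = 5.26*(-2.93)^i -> [5.26, -15.41, 45.16, -132.31, 387.66]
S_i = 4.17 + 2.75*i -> [4.17, 6.92, 9.67, 12.42, 15.17]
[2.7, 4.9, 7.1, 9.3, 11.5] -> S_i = 2.70 + 2.20*i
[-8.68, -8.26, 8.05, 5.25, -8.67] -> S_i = Random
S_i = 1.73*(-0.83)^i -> [1.73, -1.44, 1.19, -0.99, 0.82]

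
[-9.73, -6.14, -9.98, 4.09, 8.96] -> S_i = Random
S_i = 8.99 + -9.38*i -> [8.99, -0.39, -9.77, -19.15, -28.53]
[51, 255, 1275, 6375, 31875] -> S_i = 51*5^i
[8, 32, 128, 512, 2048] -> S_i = 8*4^i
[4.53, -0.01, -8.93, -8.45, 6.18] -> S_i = Random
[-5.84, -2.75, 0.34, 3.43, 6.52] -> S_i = -5.84 + 3.09*i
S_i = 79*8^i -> [79, 632, 5056, 40448, 323584]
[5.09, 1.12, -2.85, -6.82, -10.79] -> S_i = 5.09 + -3.97*i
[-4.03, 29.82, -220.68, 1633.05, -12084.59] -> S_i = -4.03*(-7.40)^i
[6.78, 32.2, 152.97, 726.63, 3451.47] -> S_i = 6.78*4.75^i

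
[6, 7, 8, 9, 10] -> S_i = 6 + 1*i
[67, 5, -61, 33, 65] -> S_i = Random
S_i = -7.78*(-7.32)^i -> [-7.78, 56.95, -416.87, 3051.5, -22336.95]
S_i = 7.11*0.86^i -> [7.11, 6.11, 5.26, 4.52, 3.89]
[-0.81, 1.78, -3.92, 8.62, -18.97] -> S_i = -0.81*(-2.20)^i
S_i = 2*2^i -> [2, 4, 8, 16, 32]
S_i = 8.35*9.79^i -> [8.35, 81.75, 800.3, 7834.92, 76703.86]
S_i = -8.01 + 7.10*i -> [-8.01, -0.91, 6.19, 13.29, 20.39]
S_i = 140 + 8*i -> [140, 148, 156, 164, 172]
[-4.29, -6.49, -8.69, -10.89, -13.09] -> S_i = -4.29 + -2.20*i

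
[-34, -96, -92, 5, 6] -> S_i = Random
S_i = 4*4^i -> [4, 16, 64, 256, 1024]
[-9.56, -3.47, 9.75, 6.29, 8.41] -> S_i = Random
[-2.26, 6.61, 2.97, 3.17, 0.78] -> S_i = Random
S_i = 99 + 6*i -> [99, 105, 111, 117, 123]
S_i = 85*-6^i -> [85, -510, 3060, -18360, 110160]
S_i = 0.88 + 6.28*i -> [0.88, 7.16, 13.44, 19.72, 26.0]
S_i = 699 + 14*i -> [699, 713, 727, 741, 755]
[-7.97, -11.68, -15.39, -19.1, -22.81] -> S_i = -7.97 + -3.71*i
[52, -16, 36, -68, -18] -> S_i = Random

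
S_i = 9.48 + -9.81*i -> [9.48, -0.33, -10.14, -19.95, -29.76]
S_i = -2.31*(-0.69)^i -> [-2.31, 1.59, -1.1, 0.76, -0.52]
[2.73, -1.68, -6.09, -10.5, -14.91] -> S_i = 2.73 + -4.41*i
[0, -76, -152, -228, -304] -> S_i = 0 + -76*i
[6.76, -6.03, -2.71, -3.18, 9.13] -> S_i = Random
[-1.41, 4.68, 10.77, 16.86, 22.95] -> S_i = -1.41 + 6.09*i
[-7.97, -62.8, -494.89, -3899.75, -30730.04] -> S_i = -7.97*7.88^i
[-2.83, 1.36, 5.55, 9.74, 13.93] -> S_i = -2.83 + 4.19*i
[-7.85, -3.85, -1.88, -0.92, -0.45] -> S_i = -7.85*0.49^i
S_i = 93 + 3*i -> [93, 96, 99, 102, 105]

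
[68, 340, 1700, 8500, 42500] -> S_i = 68*5^i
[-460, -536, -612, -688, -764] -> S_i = -460 + -76*i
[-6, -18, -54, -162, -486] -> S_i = -6*3^i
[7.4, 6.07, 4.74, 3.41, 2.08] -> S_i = 7.40 + -1.33*i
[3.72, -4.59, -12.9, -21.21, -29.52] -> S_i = 3.72 + -8.31*i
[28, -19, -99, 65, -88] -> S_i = Random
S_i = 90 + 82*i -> [90, 172, 254, 336, 418]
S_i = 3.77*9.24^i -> [3.77, 34.83, 321.87, 2974.11, 27480.79]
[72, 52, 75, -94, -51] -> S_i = Random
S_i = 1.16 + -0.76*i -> [1.16, 0.4, -0.36, -1.12, -1.88]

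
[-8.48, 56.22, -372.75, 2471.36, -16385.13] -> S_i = -8.48*(-6.63)^i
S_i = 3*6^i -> [3, 18, 108, 648, 3888]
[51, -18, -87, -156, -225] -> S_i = 51 + -69*i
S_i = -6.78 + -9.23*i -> [-6.78, -16.01, -25.24, -34.47, -43.7]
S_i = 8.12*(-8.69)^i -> [8.12, -70.56, 613.19, -5328.63, 46305.77]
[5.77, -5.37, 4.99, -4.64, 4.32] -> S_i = 5.77*(-0.93)^i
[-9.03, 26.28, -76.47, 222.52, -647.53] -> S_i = -9.03*(-2.91)^i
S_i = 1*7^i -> [1, 7, 49, 343, 2401]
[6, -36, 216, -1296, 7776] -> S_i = 6*-6^i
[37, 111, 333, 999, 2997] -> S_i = 37*3^i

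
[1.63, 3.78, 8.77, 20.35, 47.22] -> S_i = 1.63*2.32^i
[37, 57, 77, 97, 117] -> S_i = 37 + 20*i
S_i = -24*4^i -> [-24, -96, -384, -1536, -6144]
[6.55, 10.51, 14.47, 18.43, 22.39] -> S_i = 6.55 + 3.96*i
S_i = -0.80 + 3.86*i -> [-0.8, 3.06, 6.92, 10.78, 14.64]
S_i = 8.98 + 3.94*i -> [8.98, 12.92, 16.86, 20.8, 24.74]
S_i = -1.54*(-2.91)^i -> [-1.54, 4.48, -13.04, 37.95, -110.43]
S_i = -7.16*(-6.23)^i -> [-7.16, 44.61, -277.9, 1731.32, -10786.12]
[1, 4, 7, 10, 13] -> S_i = 1 + 3*i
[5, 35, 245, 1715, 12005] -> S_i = 5*7^i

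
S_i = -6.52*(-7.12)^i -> [-6.52, 46.42, -330.53, 2353.36, -16755.89]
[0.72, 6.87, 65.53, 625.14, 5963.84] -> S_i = 0.72*9.54^i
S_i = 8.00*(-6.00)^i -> [8.0, -48.0, 288.0, -1728.0, 10368.0]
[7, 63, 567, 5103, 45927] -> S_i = 7*9^i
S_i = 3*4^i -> [3, 12, 48, 192, 768]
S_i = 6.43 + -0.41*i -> [6.43, 6.02, 5.61, 5.2, 4.79]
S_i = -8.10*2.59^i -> [-8.1, -20.98, -54.34, -140.73, -364.49]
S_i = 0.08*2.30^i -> [0.08, 0.18, 0.42, 0.97, 2.24]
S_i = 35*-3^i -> [35, -105, 315, -945, 2835]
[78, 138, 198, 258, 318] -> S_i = 78 + 60*i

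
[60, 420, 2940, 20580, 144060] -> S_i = 60*7^i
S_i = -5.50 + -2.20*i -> [-5.5, -7.7, -9.9, -12.1, -14.3]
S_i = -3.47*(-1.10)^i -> [-3.47, 3.82, -4.2, 4.62, -5.08]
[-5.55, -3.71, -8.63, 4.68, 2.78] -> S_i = Random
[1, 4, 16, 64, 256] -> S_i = 1*4^i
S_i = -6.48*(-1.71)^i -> [-6.48, 11.08, -18.95, 32.4, -55.41]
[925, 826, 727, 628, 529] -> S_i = 925 + -99*i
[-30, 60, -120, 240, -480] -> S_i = -30*-2^i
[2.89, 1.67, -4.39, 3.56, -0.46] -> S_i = Random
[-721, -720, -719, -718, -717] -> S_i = -721 + 1*i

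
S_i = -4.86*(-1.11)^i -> [-4.86, 5.39, -5.99, 6.65, -7.38]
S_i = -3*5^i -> [-3, -15, -75, -375, -1875]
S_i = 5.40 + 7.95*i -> [5.4, 13.35, 21.3, 29.25, 37.2]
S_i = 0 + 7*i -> [0, 7, 14, 21, 28]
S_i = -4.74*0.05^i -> [-4.74, -0.24, -0.01, -0.0, -0.0]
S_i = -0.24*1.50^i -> [-0.24, -0.36, -0.54, -0.81, -1.21]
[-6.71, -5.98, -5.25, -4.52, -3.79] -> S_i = -6.71 + 0.73*i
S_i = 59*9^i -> [59, 531, 4779, 43011, 387099]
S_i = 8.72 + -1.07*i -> [8.72, 7.65, 6.58, 5.51, 4.44]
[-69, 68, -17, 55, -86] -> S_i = Random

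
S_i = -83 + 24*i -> [-83, -59, -35, -11, 13]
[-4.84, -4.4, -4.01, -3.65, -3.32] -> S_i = -4.84*0.91^i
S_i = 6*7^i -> [6, 42, 294, 2058, 14406]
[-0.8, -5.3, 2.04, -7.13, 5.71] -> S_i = Random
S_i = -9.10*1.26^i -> [-9.1, -11.47, -14.45, -18.2, -22.94]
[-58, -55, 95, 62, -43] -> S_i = Random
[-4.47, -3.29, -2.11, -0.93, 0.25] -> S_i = -4.47 + 1.18*i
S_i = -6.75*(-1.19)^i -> [-6.75, 8.03, -9.56, 11.37, -13.54]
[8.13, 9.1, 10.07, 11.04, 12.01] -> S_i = 8.13 + 0.97*i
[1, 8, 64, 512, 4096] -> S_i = 1*8^i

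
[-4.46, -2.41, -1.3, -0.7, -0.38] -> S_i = -4.46*0.54^i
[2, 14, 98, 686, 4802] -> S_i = 2*7^i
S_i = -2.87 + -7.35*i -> [-2.87, -10.22, -17.57, -24.92, -32.27]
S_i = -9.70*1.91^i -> [-9.7, -18.53, -35.39, -67.59, -129.09]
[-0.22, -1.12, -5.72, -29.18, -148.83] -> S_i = -0.22*5.10^i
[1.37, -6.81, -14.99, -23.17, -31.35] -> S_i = 1.37 + -8.18*i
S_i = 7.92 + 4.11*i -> [7.92, 12.03, 16.14, 20.25, 24.36]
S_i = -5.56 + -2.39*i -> [-5.56, -7.95, -10.34, -12.73, -15.12]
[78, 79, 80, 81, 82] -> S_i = 78 + 1*i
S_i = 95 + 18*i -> [95, 113, 131, 149, 167]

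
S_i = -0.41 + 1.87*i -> [-0.41, 1.46, 3.33, 5.2, 7.07]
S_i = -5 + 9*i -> [-5, 4, 13, 22, 31]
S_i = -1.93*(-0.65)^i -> [-1.93, 1.25, -0.82, 0.53, -0.34]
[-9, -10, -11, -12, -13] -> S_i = -9 + -1*i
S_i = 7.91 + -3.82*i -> [7.91, 4.09, 0.27, -3.55, -7.37]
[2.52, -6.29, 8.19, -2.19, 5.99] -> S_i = Random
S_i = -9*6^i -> [-9, -54, -324, -1944, -11664]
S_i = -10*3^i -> [-10, -30, -90, -270, -810]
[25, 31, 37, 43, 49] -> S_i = 25 + 6*i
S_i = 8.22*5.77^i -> [8.22, 47.43, 273.67, 1579.06, 9111.19]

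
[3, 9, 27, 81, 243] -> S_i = 3*3^i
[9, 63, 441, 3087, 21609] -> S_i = 9*7^i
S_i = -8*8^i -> [-8, -64, -512, -4096, -32768]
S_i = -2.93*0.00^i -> [-2.93, -0.0, -0.0, -0.0, -0.0]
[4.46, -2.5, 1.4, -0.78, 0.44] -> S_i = 4.46*(-0.56)^i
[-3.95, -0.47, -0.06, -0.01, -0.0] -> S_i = -3.95*0.12^i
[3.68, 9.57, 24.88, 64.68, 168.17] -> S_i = 3.68*2.60^i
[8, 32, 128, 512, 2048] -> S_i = 8*4^i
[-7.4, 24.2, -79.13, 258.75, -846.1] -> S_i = -7.40*(-3.27)^i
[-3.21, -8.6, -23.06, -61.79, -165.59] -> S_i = -3.21*2.68^i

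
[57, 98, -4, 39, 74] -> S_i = Random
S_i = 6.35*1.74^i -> [6.35, 11.05, 19.23, 33.45, 58.21]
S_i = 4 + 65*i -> [4, 69, 134, 199, 264]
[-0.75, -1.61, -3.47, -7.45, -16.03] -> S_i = -0.75*2.15^i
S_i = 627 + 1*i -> [627, 628, 629, 630, 631]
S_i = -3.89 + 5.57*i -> [-3.89, 1.68, 7.25, 12.82, 18.39]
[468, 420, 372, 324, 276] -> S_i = 468 + -48*i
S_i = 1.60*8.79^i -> [1.6, 14.06, 123.62, 1086.64, 9551.59]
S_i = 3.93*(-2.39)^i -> [3.93, -9.39, 22.45, -53.65, 128.23]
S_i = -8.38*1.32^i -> [-8.38, -11.06, -14.6, -19.27, -25.44]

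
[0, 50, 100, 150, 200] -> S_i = 0 + 50*i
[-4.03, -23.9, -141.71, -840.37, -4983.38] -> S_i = -4.03*5.93^i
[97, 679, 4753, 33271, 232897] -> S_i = 97*7^i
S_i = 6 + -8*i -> [6, -2, -10, -18, -26]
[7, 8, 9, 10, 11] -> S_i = 7 + 1*i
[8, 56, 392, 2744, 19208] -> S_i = 8*7^i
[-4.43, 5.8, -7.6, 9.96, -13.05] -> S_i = -4.43*(-1.31)^i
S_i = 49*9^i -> [49, 441, 3969, 35721, 321489]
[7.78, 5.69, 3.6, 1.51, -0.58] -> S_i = 7.78 + -2.09*i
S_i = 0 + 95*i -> [0, 95, 190, 285, 380]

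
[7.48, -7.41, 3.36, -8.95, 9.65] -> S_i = Random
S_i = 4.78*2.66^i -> [4.78, 12.71, 33.82, 89.96, 239.31]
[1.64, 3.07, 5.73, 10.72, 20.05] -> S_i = 1.64*1.87^i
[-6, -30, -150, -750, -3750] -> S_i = -6*5^i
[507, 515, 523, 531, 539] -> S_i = 507 + 8*i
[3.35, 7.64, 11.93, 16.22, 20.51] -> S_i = 3.35 + 4.29*i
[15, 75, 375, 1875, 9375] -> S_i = 15*5^i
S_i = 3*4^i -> [3, 12, 48, 192, 768]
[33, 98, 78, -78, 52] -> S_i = Random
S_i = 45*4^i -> [45, 180, 720, 2880, 11520]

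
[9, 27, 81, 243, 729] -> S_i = 9*3^i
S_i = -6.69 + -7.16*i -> [-6.69, -13.85, -21.01, -28.17, -35.33]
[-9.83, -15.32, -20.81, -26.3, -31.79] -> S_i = -9.83 + -5.49*i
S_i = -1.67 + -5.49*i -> [-1.67, -7.16, -12.65, -18.14, -23.63]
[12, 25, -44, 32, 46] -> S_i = Random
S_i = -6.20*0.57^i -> [-6.2, -3.53, -2.01, -1.15, -0.65]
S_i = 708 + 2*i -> [708, 710, 712, 714, 716]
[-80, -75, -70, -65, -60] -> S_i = -80 + 5*i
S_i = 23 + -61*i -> [23, -38, -99, -160, -221]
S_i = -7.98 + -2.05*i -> [-7.98, -10.03, -12.08, -14.13, -16.18]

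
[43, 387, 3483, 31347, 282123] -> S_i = 43*9^i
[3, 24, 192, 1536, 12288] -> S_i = 3*8^i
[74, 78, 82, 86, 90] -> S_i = 74 + 4*i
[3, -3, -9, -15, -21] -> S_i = 3 + -6*i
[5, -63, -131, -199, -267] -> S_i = 5 + -68*i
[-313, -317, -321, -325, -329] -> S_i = -313 + -4*i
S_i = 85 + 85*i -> [85, 170, 255, 340, 425]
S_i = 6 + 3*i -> [6, 9, 12, 15, 18]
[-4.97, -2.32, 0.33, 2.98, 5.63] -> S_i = -4.97 + 2.65*i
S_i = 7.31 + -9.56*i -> [7.31, -2.25, -11.81, -21.37, -30.93]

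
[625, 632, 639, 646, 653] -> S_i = 625 + 7*i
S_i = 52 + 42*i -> [52, 94, 136, 178, 220]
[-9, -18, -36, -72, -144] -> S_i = -9*2^i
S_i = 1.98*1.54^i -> [1.98, 3.05, 4.7, 7.23, 11.14]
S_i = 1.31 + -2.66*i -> [1.31, -1.35, -4.01, -6.67, -9.33]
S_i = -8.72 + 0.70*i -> [-8.72, -8.02, -7.32, -6.62, -5.92]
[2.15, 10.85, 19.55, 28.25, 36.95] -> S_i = 2.15 + 8.70*i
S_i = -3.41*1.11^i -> [-3.41, -3.79, -4.2, -4.66, -5.18]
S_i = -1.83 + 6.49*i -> [-1.83, 4.66, 11.15, 17.64, 24.13]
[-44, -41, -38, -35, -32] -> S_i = -44 + 3*i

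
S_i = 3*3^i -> [3, 9, 27, 81, 243]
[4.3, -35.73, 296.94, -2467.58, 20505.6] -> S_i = 4.30*(-8.31)^i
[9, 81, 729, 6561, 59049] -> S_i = 9*9^i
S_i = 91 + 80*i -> [91, 171, 251, 331, 411]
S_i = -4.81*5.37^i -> [-4.81, -25.83, -138.71, -744.85, -3999.84]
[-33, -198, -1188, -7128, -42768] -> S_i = -33*6^i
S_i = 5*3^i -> [5, 15, 45, 135, 405]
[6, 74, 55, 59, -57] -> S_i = Random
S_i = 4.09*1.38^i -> [4.09, 5.64, 7.79, 10.75, 14.83]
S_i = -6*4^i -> [-6, -24, -96, -384, -1536]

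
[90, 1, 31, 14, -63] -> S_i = Random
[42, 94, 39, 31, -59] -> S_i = Random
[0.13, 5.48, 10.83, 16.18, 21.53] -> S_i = 0.13 + 5.35*i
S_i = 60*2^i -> [60, 120, 240, 480, 960]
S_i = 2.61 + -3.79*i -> [2.61, -1.18, -4.97, -8.76, -12.55]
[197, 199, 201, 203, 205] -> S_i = 197 + 2*i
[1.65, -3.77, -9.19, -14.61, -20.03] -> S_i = 1.65 + -5.42*i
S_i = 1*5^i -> [1, 5, 25, 125, 625]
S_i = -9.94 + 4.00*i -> [-9.94, -5.94, -1.94, 2.06, 6.06]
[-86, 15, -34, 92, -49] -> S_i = Random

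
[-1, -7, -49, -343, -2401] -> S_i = -1*7^i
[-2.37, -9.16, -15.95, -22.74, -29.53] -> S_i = -2.37 + -6.79*i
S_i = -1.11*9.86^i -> [-1.11, -10.94, -107.91, -1064.03, -10491.33]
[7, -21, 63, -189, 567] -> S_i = 7*-3^i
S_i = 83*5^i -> [83, 415, 2075, 10375, 51875]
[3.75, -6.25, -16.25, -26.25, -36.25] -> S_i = 3.75 + -10.00*i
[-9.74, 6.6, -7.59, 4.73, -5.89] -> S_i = Random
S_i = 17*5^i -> [17, 85, 425, 2125, 10625]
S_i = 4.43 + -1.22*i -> [4.43, 3.21, 1.99, 0.77, -0.45]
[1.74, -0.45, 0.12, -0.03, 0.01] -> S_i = 1.74*(-0.26)^i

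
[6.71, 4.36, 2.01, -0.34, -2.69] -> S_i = 6.71 + -2.35*i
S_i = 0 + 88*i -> [0, 88, 176, 264, 352]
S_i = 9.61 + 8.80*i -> [9.61, 18.41, 27.21, 36.01, 44.81]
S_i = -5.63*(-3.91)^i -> [-5.63, 22.01, -86.07, 336.54, -1315.88]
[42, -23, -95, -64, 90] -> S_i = Random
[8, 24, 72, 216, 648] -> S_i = 8*3^i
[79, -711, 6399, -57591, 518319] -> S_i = 79*-9^i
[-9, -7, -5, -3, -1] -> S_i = -9 + 2*i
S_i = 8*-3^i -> [8, -24, 72, -216, 648]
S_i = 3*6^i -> [3, 18, 108, 648, 3888]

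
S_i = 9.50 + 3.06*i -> [9.5, 12.56, 15.62, 18.68, 21.74]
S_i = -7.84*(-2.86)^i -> [-7.84, 22.42, -64.13, 183.41, -524.54]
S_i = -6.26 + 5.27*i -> [-6.26, -0.99, 4.28, 9.55, 14.82]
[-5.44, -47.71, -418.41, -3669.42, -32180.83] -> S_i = -5.44*8.77^i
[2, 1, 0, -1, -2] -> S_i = 2 + -1*i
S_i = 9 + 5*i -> [9, 14, 19, 24, 29]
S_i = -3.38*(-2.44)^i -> [-3.38, 8.25, -20.12, 49.1, -119.81]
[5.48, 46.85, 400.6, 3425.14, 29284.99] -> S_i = 5.48*8.55^i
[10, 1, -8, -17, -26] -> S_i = 10 + -9*i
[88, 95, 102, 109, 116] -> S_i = 88 + 7*i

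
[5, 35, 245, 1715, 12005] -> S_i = 5*7^i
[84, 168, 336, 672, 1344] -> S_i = 84*2^i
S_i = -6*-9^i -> [-6, 54, -486, 4374, -39366]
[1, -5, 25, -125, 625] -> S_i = 1*-5^i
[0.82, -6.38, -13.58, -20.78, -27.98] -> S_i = 0.82 + -7.20*i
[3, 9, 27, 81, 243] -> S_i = 3*3^i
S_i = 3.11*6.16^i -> [3.11, 19.16, 118.01, 726.95, 4477.99]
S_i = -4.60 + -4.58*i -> [-4.6, -9.18, -13.76, -18.34, -22.92]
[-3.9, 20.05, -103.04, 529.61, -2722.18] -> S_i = -3.90*(-5.14)^i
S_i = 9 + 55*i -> [9, 64, 119, 174, 229]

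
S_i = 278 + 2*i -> [278, 280, 282, 284, 286]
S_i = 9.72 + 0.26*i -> [9.72, 9.98, 10.24, 10.5, 10.76]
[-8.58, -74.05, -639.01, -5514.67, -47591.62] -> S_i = -8.58*8.63^i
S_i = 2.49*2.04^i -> [2.49, 5.08, 10.36, 21.14, 43.12]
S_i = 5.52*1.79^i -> [5.52, 9.88, 17.69, 31.66, 56.67]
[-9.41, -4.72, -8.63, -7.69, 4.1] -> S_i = Random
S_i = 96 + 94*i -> [96, 190, 284, 378, 472]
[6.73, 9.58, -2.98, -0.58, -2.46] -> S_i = Random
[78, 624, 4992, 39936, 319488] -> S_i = 78*8^i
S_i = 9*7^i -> [9, 63, 441, 3087, 21609]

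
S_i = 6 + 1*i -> [6, 7, 8, 9, 10]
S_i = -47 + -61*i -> [-47, -108, -169, -230, -291]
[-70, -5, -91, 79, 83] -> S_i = Random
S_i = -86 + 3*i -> [-86, -83, -80, -77, -74]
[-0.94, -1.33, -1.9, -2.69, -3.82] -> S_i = -0.94*1.42^i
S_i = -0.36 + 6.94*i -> [-0.36, 6.58, 13.52, 20.46, 27.4]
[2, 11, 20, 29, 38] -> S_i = 2 + 9*i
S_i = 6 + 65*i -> [6, 71, 136, 201, 266]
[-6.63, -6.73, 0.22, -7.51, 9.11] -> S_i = Random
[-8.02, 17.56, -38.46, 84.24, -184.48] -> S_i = -8.02*(-2.19)^i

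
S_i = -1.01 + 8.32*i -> [-1.01, 7.31, 15.63, 23.95, 32.27]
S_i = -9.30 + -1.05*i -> [-9.3, -10.35, -11.4, -12.45, -13.5]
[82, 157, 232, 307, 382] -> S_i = 82 + 75*i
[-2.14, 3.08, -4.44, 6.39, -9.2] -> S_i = -2.14*(-1.44)^i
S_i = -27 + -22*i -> [-27, -49, -71, -93, -115]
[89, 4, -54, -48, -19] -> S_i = Random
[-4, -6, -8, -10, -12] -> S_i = -4 + -2*i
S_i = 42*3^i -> [42, 126, 378, 1134, 3402]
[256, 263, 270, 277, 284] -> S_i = 256 + 7*i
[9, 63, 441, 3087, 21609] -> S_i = 9*7^i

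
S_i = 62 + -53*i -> [62, 9, -44, -97, -150]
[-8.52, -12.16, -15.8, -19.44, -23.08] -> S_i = -8.52 + -3.64*i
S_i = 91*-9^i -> [91, -819, 7371, -66339, 597051]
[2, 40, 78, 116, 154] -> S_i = 2 + 38*i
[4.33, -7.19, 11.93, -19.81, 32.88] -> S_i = 4.33*(-1.66)^i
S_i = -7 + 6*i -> [-7, -1, 5, 11, 17]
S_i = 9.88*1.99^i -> [9.88, 19.66, 39.13, 77.86, 154.94]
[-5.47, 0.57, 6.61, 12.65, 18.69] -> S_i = -5.47 + 6.04*i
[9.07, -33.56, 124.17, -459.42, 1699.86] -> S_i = 9.07*(-3.70)^i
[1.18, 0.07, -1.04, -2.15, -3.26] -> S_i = 1.18 + -1.11*i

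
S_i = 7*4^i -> [7, 28, 112, 448, 1792]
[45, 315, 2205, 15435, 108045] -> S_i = 45*7^i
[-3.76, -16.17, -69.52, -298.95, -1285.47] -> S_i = -3.76*4.30^i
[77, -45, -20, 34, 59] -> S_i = Random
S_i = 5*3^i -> [5, 15, 45, 135, 405]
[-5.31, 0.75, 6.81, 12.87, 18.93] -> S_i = -5.31 + 6.06*i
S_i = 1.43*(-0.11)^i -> [1.43, -0.16, 0.02, -0.0, 0.0]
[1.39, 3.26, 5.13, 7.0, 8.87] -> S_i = 1.39 + 1.87*i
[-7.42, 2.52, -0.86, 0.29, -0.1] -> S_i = -7.42*(-0.34)^i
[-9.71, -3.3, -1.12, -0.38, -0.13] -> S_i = -9.71*0.34^i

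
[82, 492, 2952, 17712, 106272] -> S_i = 82*6^i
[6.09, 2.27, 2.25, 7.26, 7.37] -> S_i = Random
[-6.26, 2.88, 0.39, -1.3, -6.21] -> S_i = Random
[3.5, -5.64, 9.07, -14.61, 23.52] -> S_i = 3.50*(-1.61)^i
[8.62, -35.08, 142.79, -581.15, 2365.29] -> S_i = 8.62*(-4.07)^i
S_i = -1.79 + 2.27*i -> [-1.79, 0.48, 2.75, 5.02, 7.29]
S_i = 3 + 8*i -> [3, 11, 19, 27, 35]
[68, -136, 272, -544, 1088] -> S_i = 68*-2^i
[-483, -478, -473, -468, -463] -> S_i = -483 + 5*i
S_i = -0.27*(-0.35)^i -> [-0.27, 0.09, -0.03, 0.01, -0.0]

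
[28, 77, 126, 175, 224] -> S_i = 28 + 49*i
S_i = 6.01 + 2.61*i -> [6.01, 8.62, 11.23, 13.84, 16.45]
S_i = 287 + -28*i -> [287, 259, 231, 203, 175]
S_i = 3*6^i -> [3, 18, 108, 648, 3888]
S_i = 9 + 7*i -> [9, 16, 23, 30, 37]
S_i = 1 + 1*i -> [1, 2, 3, 4, 5]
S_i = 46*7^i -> [46, 322, 2254, 15778, 110446]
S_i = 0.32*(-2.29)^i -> [0.32, -0.73, 1.68, -3.84, 8.8]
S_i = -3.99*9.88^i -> [-3.99, -39.42, -389.48, -3848.08, -38019.0]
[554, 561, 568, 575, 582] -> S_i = 554 + 7*i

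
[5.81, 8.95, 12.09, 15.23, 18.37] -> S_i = 5.81 + 3.14*i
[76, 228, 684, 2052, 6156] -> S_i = 76*3^i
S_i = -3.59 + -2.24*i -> [-3.59, -5.83, -8.07, -10.31, -12.55]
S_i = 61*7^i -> [61, 427, 2989, 20923, 146461]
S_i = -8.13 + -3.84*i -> [-8.13, -11.97, -15.81, -19.65, -23.49]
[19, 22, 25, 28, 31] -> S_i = 19 + 3*i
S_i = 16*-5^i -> [16, -80, 400, -2000, 10000]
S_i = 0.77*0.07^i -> [0.77, 0.05, 0.0, 0.0, 0.0]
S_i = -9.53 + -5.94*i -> [-9.53, -15.47, -21.41, -27.35, -33.29]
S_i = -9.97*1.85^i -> [-9.97, -18.44, -34.12, -63.13, -116.78]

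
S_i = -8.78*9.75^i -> [-8.78, -85.6, -834.65, -8137.83, -79343.8]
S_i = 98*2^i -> [98, 196, 392, 784, 1568]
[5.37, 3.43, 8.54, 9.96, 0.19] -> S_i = Random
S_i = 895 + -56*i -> [895, 839, 783, 727, 671]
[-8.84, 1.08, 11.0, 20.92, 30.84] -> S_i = -8.84 + 9.92*i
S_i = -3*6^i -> [-3, -18, -108, -648, -3888]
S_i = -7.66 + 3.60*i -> [-7.66, -4.06, -0.46, 3.14, 6.74]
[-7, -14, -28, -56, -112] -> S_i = -7*2^i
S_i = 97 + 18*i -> [97, 115, 133, 151, 169]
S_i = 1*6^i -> [1, 6, 36, 216, 1296]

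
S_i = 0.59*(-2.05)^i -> [0.59, -1.21, 2.48, -5.08, 10.42]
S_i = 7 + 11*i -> [7, 18, 29, 40, 51]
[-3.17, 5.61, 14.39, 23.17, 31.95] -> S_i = -3.17 + 8.78*i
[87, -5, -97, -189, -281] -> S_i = 87 + -92*i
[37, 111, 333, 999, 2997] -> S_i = 37*3^i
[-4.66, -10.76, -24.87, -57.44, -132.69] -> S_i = -4.66*2.31^i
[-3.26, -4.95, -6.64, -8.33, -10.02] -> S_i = -3.26 + -1.69*i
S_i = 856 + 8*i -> [856, 864, 872, 880, 888]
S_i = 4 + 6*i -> [4, 10, 16, 22, 28]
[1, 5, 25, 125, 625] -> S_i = 1*5^i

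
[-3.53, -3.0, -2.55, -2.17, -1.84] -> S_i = -3.53*0.85^i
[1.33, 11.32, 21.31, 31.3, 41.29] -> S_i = 1.33 + 9.99*i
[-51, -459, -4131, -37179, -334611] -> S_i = -51*9^i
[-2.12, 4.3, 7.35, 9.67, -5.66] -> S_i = Random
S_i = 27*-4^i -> [27, -108, 432, -1728, 6912]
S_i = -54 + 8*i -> [-54, -46, -38, -30, -22]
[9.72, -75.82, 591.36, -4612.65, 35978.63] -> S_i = 9.72*(-7.80)^i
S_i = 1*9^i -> [1, 9, 81, 729, 6561]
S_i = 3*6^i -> [3, 18, 108, 648, 3888]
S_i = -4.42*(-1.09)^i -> [-4.42, 4.82, -5.25, 5.72, -6.24]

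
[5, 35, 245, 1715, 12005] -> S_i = 5*7^i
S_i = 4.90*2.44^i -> [4.9, 11.96, 29.17, 71.18, 173.68]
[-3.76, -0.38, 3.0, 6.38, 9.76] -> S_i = -3.76 + 3.38*i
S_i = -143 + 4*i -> [-143, -139, -135, -131, -127]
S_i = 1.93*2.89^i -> [1.93, 5.58, 16.12, 46.59, 134.63]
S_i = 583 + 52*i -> [583, 635, 687, 739, 791]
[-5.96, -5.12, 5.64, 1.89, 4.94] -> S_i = Random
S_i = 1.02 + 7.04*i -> [1.02, 8.06, 15.1, 22.14, 29.18]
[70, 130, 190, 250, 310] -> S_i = 70 + 60*i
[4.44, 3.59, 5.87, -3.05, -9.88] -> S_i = Random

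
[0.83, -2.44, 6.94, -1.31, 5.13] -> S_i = Random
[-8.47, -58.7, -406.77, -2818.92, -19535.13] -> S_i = -8.47*6.93^i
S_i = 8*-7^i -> [8, -56, 392, -2744, 19208]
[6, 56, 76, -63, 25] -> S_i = Random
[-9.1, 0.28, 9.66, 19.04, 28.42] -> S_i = -9.10 + 9.38*i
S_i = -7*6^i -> [-7, -42, -252, -1512, -9072]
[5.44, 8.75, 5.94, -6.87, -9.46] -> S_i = Random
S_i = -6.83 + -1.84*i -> [-6.83, -8.67, -10.51, -12.35, -14.19]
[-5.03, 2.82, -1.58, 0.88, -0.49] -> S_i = -5.03*(-0.56)^i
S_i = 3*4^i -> [3, 12, 48, 192, 768]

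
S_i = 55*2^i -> [55, 110, 220, 440, 880]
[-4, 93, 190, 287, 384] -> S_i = -4 + 97*i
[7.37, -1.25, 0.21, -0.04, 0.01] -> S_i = 7.37*(-0.17)^i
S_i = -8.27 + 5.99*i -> [-8.27, -2.28, 3.71, 9.7, 15.69]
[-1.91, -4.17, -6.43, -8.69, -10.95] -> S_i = -1.91 + -2.26*i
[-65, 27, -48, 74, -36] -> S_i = Random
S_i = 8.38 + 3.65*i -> [8.38, 12.03, 15.68, 19.33, 22.98]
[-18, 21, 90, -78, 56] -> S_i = Random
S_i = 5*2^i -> [5, 10, 20, 40, 80]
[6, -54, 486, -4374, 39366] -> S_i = 6*-9^i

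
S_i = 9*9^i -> [9, 81, 729, 6561, 59049]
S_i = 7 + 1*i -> [7, 8, 9, 10, 11]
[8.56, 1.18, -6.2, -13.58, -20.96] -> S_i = 8.56 + -7.38*i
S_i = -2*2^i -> [-2, -4, -8, -16, -32]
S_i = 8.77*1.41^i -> [8.77, 12.37, 17.44, 24.58, 34.66]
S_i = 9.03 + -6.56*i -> [9.03, 2.47, -4.09, -10.65, -17.21]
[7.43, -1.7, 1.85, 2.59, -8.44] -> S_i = Random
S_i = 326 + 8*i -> [326, 334, 342, 350, 358]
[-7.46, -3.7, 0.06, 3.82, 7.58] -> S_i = -7.46 + 3.76*i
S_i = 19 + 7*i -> [19, 26, 33, 40, 47]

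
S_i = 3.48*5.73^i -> [3.48, 19.94, 114.26, 654.7, 3751.44]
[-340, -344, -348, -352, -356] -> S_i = -340 + -4*i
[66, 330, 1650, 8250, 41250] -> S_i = 66*5^i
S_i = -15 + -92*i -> [-15, -107, -199, -291, -383]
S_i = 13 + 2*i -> [13, 15, 17, 19, 21]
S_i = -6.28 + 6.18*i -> [-6.28, -0.1, 6.08, 12.26, 18.44]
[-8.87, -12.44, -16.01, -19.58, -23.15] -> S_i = -8.87 + -3.57*i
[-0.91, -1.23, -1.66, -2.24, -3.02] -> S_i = -0.91*1.35^i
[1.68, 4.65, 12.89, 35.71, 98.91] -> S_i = 1.68*2.77^i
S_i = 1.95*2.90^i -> [1.95, 5.65, 16.4, 47.56, 137.92]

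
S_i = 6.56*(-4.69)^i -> [6.56, -30.77, 144.29, -676.74, 3173.91]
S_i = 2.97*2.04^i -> [2.97, 6.06, 12.36, 25.21, 51.44]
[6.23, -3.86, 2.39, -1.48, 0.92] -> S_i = 6.23*(-0.62)^i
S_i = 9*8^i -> [9, 72, 576, 4608, 36864]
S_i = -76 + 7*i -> [-76, -69, -62, -55, -48]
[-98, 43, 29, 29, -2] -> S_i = Random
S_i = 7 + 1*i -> [7, 8, 9, 10, 11]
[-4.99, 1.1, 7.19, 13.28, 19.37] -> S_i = -4.99 + 6.09*i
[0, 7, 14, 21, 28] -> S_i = 0 + 7*i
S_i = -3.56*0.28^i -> [-3.56, -1.0, -0.28, -0.08, -0.02]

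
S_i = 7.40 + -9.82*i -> [7.4, -2.42, -12.24, -22.06, -31.88]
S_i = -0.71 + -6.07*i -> [-0.71, -6.78, -12.85, -18.92, -24.99]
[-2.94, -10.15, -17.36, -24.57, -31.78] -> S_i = -2.94 + -7.21*i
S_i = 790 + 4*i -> [790, 794, 798, 802, 806]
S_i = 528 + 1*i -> [528, 529, 530, 531, 532]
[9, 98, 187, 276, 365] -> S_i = 9 + 89*i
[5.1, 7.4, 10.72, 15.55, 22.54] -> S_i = 5.10*1.45^i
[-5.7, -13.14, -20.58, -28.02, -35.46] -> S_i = -5.70 + -7.44*i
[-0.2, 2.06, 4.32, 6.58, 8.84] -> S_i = -0.20 + 2.26*i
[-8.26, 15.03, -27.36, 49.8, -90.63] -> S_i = -8.26*(-1.82)^i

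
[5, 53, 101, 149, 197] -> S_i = 5 + 48*i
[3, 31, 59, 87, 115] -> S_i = 3 + 28*i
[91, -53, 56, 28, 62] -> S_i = Random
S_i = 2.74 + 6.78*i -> [2.74, 9.52, 16.3, 23.08, 29.86]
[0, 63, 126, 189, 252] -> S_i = 0 + 63*i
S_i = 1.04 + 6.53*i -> [1.04, 7.57, 14.1, 20.63, 27.16]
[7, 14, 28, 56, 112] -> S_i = 7*2^i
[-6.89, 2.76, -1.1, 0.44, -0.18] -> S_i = -6.89*(-0.40)^i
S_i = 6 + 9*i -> [6, 15, 24, 33, 42]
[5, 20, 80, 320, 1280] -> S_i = 5*4^i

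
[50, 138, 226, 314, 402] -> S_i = 50 + 88*i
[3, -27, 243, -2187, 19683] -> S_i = 3*-9^i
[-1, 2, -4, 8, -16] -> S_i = -1*-2^i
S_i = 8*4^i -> [8, 32, 128, 512, 2048]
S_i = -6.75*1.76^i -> [-6.75, -11.88, -20.91, -36.8, -64.77]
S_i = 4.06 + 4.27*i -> [4.06, 8.33, 12.6, 16.87, 21.14]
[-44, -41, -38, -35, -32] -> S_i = -44 + 3*i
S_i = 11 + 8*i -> [11, 19, 27, 35, 43]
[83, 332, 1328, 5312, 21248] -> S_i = 83*4^i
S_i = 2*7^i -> [2, 14, 98, 686, 4802]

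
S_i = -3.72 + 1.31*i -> [-3.72, -2.41, -1.1, 0.21, 1.52]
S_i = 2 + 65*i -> [2, 67, 132, 197, 262]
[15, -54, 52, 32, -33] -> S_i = Random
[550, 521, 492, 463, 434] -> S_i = 550 + -29*i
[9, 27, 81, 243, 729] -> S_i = 9*3^i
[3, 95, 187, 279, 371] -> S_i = 3 + 92*i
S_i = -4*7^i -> [-4, -28, -196, -1372, -9604]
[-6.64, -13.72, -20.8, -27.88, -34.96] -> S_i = -6.64 + -7.08*i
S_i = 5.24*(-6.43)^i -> [5.24, -33.69, 216.65, -1393.04, 8957.26]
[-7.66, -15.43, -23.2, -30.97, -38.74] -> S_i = -7.66 + -7.77*i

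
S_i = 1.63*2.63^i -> [1.63, 4.29, 11.27, 29.65, 77.98]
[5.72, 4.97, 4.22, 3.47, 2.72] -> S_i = 5.72 + -0.75*i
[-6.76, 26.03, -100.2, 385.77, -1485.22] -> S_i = -6.76*(-3.85)^i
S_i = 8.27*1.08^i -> [8.27, 8.93, 9.65, 10.42, 11.25]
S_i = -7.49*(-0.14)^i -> [-7.49, 1.05, -0.15, 0.02, -0.0]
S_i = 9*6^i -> [9, 54, 324, 1944, 11664]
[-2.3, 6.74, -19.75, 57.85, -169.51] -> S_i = -2.30*(-2.93)^i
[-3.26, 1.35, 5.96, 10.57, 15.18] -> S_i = -3.26 + 4.61*i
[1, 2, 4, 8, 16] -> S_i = 1*2^i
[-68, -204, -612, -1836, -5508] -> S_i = -68*3^i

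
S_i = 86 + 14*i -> [86, 100, 114, 128, 142]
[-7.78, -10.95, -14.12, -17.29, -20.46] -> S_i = -7.78 + -3.17*i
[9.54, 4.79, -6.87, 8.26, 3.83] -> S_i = Random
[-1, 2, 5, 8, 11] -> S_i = -1 + 3*i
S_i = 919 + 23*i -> [919, 942, 965, 988, 1011]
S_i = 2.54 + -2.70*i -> [2.54, -0.16, -2.86, -5.56, -8.26]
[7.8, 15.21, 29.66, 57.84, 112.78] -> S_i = 7.80*1.95^i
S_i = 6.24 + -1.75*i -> [6.24, 4.49, 2.74, 0.99, -0.76]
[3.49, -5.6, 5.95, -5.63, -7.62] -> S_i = Random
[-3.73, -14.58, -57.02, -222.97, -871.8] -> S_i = -3.73*3.91^i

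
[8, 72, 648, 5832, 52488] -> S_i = 8*9^i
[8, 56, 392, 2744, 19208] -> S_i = 8*7^i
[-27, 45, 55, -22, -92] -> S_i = Random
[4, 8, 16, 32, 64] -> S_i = 4*2^i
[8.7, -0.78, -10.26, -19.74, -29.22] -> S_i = 8.70 + -9.48*i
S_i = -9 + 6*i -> [-9, -3, 3, 9, 15]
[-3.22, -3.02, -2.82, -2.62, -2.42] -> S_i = -3.22 + 0.20*i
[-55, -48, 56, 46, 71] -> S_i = Random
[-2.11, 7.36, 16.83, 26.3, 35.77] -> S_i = -2.11 + 9.47*i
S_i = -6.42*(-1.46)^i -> [-6.42, 9.37, -13.68, 19.98, -29.17]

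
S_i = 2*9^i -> [2, 18, 162, 1458, 13122]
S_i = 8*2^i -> [8, 16, 32, 64, 128]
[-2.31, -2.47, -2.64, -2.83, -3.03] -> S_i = -2.31*1.07^i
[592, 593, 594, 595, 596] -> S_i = 592 + 1*i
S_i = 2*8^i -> [2, 16, 128, 1024, 8192]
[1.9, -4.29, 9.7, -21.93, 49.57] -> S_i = 1.90*(-2.26)^i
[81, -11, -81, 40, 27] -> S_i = Random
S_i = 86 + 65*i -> [86, 151, 216, 281, 346]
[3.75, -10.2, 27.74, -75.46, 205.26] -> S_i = 3.75*(-2.72)^i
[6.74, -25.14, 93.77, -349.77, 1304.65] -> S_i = 6.74*(-3.73)^i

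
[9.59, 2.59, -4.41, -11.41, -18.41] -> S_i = 9.59 + -7.00*i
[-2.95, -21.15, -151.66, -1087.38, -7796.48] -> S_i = -2.95*7.17^i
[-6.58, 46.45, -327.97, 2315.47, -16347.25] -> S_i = -6.58*(-7.06)^i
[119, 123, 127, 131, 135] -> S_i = 119 + 4*i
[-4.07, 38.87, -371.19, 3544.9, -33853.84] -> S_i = -4.07*(-9.55)^i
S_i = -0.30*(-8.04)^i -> [-0.3, 2.41, -19.39, 155.92, -1253.56]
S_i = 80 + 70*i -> [80, 150, 220, 290, 360]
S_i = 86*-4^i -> [86, -344, 1376, -5504, 22016]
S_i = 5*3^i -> [5, 15, 45, 135, 405]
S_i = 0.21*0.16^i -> [0.21, 0.03, 0.01, 0.0, 0.0]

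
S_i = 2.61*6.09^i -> [2.61, 15.89, 96.8, 589.51, 3590.13]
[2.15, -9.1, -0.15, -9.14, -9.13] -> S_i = Random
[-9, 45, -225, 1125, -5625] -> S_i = -9*-5^i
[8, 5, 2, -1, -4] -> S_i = 8 + -3*i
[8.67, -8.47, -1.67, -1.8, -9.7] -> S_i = Random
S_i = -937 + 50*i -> [-937, -887, -837, -787, -737]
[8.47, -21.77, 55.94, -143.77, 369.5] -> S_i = 8.47*(-2.57)^i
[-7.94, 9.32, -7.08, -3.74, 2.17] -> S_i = Random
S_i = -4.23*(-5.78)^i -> [-4.23, 24.45, -141.32, 816.82, -4721.19]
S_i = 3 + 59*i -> [3, 62, 121, 180, 239]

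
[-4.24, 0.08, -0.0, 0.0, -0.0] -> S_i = -4.24*(-0.02)^i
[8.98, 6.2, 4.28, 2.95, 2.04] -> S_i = 8.98*0.69^i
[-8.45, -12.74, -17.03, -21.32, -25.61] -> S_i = -8.45 + -4.29*i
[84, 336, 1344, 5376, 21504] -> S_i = 84*4^i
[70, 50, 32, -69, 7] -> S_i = Random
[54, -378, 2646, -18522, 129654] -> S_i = 54*-7^i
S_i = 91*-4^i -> [91, -364, 1456, -5824, 23296]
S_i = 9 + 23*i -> [9, 32, 55, 78, 101]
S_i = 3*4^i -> [3, 12, 48, 192, 768]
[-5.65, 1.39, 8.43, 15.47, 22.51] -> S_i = -5.65 + 7.04*i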